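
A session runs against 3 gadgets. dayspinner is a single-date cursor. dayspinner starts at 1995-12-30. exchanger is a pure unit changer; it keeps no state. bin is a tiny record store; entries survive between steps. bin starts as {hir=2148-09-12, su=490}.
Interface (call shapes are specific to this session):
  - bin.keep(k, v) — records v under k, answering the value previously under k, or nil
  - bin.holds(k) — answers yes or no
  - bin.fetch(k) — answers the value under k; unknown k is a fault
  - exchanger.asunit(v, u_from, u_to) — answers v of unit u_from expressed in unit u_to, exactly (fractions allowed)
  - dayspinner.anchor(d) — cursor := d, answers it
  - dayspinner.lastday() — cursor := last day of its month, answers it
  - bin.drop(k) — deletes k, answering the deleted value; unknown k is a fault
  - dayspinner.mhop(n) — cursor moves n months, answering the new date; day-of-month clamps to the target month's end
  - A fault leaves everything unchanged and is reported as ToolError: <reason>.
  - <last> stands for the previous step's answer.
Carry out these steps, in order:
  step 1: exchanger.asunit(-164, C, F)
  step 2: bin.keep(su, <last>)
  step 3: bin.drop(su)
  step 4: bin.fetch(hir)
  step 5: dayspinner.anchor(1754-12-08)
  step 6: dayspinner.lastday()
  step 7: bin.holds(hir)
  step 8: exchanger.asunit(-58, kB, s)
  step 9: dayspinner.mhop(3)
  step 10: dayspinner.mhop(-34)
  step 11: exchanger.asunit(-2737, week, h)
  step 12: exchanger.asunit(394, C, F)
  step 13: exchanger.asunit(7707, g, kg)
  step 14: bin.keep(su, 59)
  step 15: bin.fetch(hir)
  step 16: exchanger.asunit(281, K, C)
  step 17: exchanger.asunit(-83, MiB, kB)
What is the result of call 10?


Act: asunit[v='-164'; u_from='C'; u_to='F']
Obs: -1316/5
Act: keep[k='su'; v='<last>']
Obs: 490
Act: drop[k='su']
Obs: -1316/5
Act: fetch[k='hir']
Obs: 2148-09-12
Act: anchor[d='1754-12-08']
Obs: 1754-12-08
Act: lastday[]
Obs: 1754-12-31
Act: holds[k='hir']
Obs: yes
Act: asunit[v='-58'; u_from='kB'; u_to='s']
Obs: ToolError: incompatible units
Act: mhop[n='3']
Obs: 1755-03-31
Act: mhop[n='-34']
Obs: 1752-05-31
Act: asunit[v='-2737'; u_from='week'; u_to='h']
Obs: -459816
Act: asunit[v='394'; u_from='C'; u_to='F']
Obs: 3706/5
Act: asunit[v='7707'; u_from='g'; u_to='kg']
Obs: 7707/1000
Act: keep[k='su'; v='59']
Obs: nil
Act: fetch[k='hir']
Obs: 2148-09-12
Act: asunit[v='281'; u_from='K'; u_to='C']
Obs: 157/20
Act: asunit[v='-83'; u_from='MiB'; u_to='kB']
Obs: -10878976/125

Answer: 1752-05-31


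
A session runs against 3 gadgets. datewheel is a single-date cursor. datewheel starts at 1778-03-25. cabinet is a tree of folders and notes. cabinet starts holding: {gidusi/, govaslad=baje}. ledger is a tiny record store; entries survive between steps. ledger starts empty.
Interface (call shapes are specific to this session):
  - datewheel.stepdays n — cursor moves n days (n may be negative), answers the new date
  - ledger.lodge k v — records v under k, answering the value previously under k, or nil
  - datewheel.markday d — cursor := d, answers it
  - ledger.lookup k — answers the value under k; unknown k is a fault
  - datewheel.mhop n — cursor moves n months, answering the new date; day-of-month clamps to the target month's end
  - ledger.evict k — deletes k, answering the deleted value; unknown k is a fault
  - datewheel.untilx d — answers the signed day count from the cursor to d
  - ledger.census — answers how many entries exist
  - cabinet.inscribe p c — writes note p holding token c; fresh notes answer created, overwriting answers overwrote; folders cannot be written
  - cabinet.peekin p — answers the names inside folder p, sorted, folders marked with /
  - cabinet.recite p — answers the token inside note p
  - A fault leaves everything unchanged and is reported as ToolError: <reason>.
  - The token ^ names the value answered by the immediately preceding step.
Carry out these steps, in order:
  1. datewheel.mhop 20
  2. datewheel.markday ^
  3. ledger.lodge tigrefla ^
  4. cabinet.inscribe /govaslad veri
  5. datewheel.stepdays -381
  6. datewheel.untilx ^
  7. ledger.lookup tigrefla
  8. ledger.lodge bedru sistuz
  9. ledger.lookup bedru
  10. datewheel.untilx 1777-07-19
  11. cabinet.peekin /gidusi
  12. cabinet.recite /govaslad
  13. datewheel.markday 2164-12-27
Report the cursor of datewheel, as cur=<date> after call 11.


Answer: cur=1778-11-09

Derivation:
-> datewheel.mhop(n=20)
<- 1779-11-25
-> datewheel.markday(d=^)
<- 1779-11-25
-> ledger.lodge(k=tigrefla, v=^)
<- nil
-> cabinet.inscribe(p=/govaslad, c=veri)
<- overwrote
-> datewheel.stepdays(n=-381)
<- 1778-11-09
-> datewheel.untilx(d=^)
<- 0
-> ledger.lookup(k=tigrefla)
<- 1779-11-25
-> ledger.lodge(k=bedru, v=sistuz)
<- nil
-> ledger.lookup(k=bedru)
<- sistuz
-> datewheel.untilx(d=1777-07-19)
<- -478
-> cabinet.peekin(p=/gidusi)
<- []
-> cabinet.recite(p=/govaslad)
<- veri
-> datewheel.markday(d=2164-12-27)
<- 2164-12-27


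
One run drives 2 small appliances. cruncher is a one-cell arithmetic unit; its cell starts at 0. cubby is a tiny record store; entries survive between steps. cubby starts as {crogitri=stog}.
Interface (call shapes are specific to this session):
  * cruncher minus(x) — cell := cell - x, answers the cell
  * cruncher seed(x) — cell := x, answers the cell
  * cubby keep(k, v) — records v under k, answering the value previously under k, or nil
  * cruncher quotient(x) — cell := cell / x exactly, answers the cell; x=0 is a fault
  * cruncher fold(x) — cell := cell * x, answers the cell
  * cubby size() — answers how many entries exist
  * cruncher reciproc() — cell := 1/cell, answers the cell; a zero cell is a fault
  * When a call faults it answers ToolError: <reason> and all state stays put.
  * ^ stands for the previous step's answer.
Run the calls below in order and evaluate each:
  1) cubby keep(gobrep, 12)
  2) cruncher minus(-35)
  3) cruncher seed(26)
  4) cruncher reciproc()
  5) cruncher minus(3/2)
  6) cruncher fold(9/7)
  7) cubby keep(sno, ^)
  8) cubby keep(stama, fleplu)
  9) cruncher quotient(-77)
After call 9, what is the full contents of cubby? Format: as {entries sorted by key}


→ cubby keep(k→gobrep, v→12)
← nil
→ cruncher minus(x→-35)
← 35
→ cruncher seed(x→26)
← 26
→ cruncher reciproc()
← 1/26
→ cruncher minus(x→3/2)
← -19/13
→ cruncher fold(x→9/7)
← -171/91
→ cubby keep(k→sno, v→^)
← nil
→ cubby keep(k→stama, v→fleplu)
← nil
→ cruncher quotient(x→-77)
← 171/7007

Answer: {crogitri=stog, gobrep=12, sno=-171/91, stama=fleplu}


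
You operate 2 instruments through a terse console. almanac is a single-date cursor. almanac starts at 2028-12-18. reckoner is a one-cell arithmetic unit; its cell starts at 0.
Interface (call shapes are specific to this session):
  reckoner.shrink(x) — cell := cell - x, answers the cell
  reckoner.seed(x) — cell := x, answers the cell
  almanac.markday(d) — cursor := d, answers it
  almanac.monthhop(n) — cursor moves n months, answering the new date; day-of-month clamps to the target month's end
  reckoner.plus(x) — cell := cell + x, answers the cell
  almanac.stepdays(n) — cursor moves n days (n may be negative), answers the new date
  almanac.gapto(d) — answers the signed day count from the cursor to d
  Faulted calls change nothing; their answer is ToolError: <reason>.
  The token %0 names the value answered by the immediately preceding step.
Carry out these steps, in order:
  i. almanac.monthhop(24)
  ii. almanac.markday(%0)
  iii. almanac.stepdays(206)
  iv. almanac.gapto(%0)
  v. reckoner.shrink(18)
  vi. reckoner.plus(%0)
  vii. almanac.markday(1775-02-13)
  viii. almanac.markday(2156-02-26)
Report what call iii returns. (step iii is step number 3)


Answer: 2031-07-12

Derivation:
Using almanac.monthhop passing n→24, which returns 2030-12-18.
Using almanac.markday passing d→%0, which returns 2030-12-18.
I invoke almanac.stepdays passing n→206, — result: 2031-07-12.
Calling almanac.gapto passing d→%0, giving 0.
I use reckoner.shrink passing x→18, which returns -18.
I call reckoner.plus passing x→%0, and get -36.
Next I call almanac.markday passing d→1775-02-13, yielding 1775-02-13.
Then almanac.markday passing d→2156-02-26: 2156-02-26.


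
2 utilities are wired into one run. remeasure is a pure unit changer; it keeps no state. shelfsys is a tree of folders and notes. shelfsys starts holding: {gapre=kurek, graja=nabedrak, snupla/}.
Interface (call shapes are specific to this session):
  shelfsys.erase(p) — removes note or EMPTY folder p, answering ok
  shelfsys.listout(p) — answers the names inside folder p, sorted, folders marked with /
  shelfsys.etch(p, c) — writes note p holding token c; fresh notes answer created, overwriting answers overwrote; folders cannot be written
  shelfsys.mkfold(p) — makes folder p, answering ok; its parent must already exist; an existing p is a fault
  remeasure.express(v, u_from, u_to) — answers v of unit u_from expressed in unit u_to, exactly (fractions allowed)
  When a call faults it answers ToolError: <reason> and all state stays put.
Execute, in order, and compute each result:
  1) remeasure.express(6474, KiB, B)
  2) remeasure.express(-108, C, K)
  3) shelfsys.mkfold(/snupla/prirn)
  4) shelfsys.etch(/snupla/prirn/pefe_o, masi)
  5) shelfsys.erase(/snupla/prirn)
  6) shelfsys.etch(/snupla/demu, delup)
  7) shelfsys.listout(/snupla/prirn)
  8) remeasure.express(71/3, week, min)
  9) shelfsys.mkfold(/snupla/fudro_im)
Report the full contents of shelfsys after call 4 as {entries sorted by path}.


Answer: {gapre=kurek, graja=nabedrak, snupla/, snupla/prirn/, snupla/prirn/pefe_o=masi}

Derivation:
Invoking express using v: 6474, u_from: KiB, u_to: B, — result: 6629376.
I invoke express using v: -108, u_from: C, u_to: K, and see 3303/20.
I try mkfold using p: /snupla/prirn, and observe ok.
I invoke etch using p: /snupla/prirn/pefe_o, c: masi, — result: created.
I use erase using p: /snupla/prirn, — result: ToolError: not empty.
I run etch using p: /snupla/demu, c: delup, and observe created.
I run listout using p: /snupla/prirn: [pefe_o].
I use express using v: 71/3, u_from: week, u_to: min, and see 238560.
I call mkfold using p: /snupla/fudro_im, → ok.


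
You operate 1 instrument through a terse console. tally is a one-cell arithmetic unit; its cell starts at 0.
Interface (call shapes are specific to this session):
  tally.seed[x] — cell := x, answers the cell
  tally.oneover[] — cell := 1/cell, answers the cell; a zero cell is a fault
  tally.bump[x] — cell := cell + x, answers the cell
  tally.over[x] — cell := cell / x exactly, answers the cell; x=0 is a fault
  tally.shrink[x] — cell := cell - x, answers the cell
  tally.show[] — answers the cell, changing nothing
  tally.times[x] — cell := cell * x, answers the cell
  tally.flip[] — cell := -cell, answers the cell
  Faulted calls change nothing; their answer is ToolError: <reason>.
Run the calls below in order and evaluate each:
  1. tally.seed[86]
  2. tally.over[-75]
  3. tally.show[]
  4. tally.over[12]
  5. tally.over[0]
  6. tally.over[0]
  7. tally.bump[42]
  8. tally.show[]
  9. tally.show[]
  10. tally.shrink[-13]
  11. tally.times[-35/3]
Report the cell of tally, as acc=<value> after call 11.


Answer: acc=-172949/270

Derivation:
Step: seed[x='86']
Result: 86
Step: over[x='-75']
Result: -86/75
Step: show[]
Result: -86/75
Step: over[x='12']
Result: -43/450
Step: over[x='0']
Result: ToolError: division by zero
Step: over[x='0']
Result: ToolError: division by zero
Step: bump[x='42']
Result: 18857/450
Step: show[]
Result: 18857/450
Step: show[]
Result: 18857/450
Step: shrink[x='-13']
Result: 24707/450
Step: times[x='-35/3']
Result: -172949/270


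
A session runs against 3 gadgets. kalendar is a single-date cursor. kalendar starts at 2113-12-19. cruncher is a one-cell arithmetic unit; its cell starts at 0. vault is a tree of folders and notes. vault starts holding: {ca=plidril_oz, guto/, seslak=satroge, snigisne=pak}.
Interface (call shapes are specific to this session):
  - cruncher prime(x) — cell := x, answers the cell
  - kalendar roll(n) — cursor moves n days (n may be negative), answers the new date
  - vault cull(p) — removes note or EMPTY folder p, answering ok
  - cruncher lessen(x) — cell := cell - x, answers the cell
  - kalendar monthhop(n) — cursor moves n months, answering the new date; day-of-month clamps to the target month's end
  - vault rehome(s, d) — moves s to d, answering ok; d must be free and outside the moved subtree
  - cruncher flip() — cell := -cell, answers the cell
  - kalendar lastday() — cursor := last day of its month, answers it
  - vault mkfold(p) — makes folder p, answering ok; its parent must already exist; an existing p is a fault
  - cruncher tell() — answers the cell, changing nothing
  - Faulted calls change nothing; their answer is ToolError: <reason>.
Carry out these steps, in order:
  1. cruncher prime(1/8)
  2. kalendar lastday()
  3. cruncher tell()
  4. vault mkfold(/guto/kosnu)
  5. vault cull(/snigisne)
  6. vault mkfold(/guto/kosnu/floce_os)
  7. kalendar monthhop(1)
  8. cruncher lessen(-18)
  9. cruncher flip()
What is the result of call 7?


Answer: 2114-01-31

Derivation:
I invoke cruncher prime passing x→1/8, which returns 1/8.
Next I call kalendar lastday, which returns 2113-12-31.
I use cruncher tell(), and see 1/8.
Then vault mkfold passing p→/guto/kosnu, and observe ok.
I invoke vault cull passing p→/snigisne, → ok.
Invoking vault mkfold passing p→/guto/kosnu/floce_os, yielding ok.
I try kalendar monthhop passing n→1, → 2114-01-31.
Using cruncher lessen passing x→-18, giving 145/8.
Now I run cruncher flip(), — result: -145/8.


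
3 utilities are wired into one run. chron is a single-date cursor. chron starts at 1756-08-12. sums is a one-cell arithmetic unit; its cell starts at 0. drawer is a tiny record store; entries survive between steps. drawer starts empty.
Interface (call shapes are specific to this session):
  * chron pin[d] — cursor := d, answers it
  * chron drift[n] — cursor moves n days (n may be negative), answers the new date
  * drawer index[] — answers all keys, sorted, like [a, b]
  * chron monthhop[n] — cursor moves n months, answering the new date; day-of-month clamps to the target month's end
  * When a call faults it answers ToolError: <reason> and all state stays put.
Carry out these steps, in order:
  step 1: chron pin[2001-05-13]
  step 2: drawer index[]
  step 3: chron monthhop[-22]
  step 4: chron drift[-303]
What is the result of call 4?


Answer: 1998-09-13

Derivation:
> chron pin 2001-05-13
  2001-05-13
> drawer index
  []
> chron monthhop -22
  1999-07-13
> chron drift -303
  1998-09-13


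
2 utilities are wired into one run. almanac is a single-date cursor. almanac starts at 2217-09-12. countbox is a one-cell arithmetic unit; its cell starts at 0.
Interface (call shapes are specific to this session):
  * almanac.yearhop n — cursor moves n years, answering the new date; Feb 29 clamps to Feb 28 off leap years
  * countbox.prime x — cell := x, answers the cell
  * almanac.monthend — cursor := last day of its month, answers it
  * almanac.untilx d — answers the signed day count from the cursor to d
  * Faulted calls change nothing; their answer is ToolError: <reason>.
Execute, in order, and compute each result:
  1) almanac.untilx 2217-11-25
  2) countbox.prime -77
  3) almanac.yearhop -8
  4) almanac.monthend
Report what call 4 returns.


Answer: 2209-09-30

Derivation:
[in] almanac.untilx 2217-11-25
= 74
[in] countbox.prime -77
= -77
[in] almanac.yearhop -8
= 2209-09-12
[in] almanac.monthend
= 2209-09-30


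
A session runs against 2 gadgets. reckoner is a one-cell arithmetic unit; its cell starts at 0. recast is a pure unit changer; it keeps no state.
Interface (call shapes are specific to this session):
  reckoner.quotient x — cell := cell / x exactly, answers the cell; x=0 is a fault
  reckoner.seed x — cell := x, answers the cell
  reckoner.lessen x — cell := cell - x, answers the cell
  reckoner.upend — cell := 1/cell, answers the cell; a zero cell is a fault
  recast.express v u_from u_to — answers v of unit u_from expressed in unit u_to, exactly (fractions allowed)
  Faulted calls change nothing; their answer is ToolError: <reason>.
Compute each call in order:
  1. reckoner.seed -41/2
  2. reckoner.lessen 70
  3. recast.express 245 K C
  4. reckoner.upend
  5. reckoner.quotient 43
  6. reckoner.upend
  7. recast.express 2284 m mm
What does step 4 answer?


Now I run seed(x=-41/2), and see -41/2.
I try lessen(x=70), — result: -181/2.
I run express(v=245, u_from=K, u_to=C), yielding -563/20.
Next I call upend(), and see -2/181.
Using quotient(x=43): -2/7783.
Calling upend(), and get -7783/2.
I invoke express(v=2284, u_from=m, u_to=mm), which returns 2284000.

Answer: -2/181


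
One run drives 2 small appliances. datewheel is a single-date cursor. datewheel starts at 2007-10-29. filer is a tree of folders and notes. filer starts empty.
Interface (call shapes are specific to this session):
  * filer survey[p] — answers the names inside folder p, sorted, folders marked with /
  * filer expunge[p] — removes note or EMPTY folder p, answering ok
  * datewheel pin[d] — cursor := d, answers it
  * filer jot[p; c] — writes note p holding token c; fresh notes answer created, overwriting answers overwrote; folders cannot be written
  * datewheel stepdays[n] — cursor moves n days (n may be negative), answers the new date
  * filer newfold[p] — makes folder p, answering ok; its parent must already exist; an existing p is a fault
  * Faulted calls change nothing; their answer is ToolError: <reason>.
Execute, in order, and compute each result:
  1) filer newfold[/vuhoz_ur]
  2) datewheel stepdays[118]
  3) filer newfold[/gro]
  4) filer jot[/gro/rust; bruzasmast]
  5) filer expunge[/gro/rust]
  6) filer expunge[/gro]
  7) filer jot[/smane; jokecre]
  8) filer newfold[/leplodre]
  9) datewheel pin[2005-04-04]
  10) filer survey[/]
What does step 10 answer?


>>> filer newfold p='/vuhoz_ur'
= ok
>>> datewheel stepdays n='118'
= 2008-02-24
>>> filer newfold p='/gro'
= ok
>>> filer jot p='/gro/rust' c='bruzasmast'
= created
>>> filer expunge p='/gro/rust'
= ok
>>> filer expunge p='/gro'
= ok
>>> filer jot p='/smane' c='jokecre'
= created
>>> filer newfold p='/leplodre'
= ok
>>> datewheel pin d='2005-04-04'
= 2005-04-04
>>> filer survey p='/'
= [leplodre/, smane, vuhoz_ur/]

Answer: [leplodre/, smane, vuhoz_ur/]


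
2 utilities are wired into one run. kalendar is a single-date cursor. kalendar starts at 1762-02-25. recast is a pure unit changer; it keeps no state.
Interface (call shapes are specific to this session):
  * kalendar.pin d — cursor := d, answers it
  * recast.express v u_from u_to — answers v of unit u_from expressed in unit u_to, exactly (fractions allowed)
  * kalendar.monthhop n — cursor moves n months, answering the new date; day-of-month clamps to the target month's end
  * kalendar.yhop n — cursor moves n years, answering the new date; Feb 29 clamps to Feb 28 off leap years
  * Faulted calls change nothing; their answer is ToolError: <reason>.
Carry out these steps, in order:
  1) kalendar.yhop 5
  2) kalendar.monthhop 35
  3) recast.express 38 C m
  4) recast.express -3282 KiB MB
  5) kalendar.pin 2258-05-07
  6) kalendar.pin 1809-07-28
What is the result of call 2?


-> kalendar.yhop(n='5')
<- 1767-02-25
-> kalendar.monthhop(n='35')
<- 1770-01-25
-> recast.express(v='38', u_from='C', u_to='m')
<- ToolError: incompatible units
-> recast.express(v='-3282', u_from='KiB', u_to='MB')
<- -52512/15625
-> kalendar.pin(d='2258-05-07')
<- 2258-05-07
-> kalendar.pin(d='1809-07-28')
<- 1809-07-28

Answer: 1770-01-25


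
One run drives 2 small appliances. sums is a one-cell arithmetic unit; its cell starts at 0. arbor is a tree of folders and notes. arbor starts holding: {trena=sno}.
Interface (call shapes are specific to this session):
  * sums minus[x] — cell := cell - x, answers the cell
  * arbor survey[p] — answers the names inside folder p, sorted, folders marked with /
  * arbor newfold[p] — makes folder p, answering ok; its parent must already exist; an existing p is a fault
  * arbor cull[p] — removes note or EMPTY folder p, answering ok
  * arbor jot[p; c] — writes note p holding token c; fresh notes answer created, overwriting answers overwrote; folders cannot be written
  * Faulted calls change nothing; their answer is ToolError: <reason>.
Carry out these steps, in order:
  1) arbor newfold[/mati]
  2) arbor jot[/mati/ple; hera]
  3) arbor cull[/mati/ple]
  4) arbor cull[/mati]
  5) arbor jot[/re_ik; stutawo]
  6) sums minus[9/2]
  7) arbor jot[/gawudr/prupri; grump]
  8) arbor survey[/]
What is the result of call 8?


% arbor newfold p: /mati
[out] ok
% arbor jot p: /mati/ple c: hera
[out] created
% arbor cull p: /mati/ple
[out] ok
% arbor cull p: /mati
[out] ok
% arbor jot p: /re_ik c: stutawo
[out] created
% sums minus x: 9/2
[out] -9/2
% arbor jot p: /gawudr/prupri c: grump
[out] ToolError: no parent
% arbor survey p: /
[out] [re_ik, trena]

Answer: [re_ik, trena]


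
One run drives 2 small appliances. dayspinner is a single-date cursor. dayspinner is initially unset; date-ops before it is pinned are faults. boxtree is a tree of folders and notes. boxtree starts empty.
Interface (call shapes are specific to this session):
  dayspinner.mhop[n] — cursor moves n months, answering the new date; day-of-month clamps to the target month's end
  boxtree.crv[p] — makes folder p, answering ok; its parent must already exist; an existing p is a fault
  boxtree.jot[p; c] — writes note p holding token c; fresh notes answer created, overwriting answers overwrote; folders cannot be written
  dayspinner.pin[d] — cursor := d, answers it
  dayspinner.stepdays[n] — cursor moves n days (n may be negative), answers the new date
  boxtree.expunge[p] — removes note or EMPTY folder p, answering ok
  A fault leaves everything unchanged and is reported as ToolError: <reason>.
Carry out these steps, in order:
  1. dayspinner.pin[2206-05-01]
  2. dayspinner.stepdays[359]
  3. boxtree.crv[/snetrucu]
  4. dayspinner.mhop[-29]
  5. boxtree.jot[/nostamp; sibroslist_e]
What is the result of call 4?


Answer: 2204-11-25

Derivation:
Act: pin[d: 2206-05-01]
Obs: 2206-05-01
Act: stepdays[n: 359]
Obs: 2207-04-25
Act: crv[p: /snetrucu]
Obs: ok
Act: mhop[n: -29]
Obs: 2204-11-25
Act: jot[p: /nostamp; c: sibroslist_e]
Obs: created


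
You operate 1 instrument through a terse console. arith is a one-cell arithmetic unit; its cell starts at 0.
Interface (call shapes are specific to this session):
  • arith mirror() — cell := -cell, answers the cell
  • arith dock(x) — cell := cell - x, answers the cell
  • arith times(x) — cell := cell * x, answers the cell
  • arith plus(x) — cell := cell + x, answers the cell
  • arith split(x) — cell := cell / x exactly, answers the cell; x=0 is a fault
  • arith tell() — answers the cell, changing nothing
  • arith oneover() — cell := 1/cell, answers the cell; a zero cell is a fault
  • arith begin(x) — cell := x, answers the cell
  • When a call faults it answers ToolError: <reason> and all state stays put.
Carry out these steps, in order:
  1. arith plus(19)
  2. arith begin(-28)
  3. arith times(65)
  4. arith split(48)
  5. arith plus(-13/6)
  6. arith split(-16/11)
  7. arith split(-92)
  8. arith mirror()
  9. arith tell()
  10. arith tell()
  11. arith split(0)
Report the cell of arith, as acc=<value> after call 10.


→ arith plus(x→19)
← 19
→ arith begin(x→-28)
← -28
→ arith times(x→65)
← -1820
→ arith split(x→48)
← -455/12
→ arith plus(x→-13/6)
← -481/12
→ arith split(x→-16/11)
← 5291/192
→ arith split(x→-92)
← -5291/17664
→ arith mirror()
← 5291/17664
→ arith tell()
← 5291/17664
→ arith tell()
← 5291/17664
→ arith split(x→0)
← ToolError: division by zero

Answer: acc=5291/17664


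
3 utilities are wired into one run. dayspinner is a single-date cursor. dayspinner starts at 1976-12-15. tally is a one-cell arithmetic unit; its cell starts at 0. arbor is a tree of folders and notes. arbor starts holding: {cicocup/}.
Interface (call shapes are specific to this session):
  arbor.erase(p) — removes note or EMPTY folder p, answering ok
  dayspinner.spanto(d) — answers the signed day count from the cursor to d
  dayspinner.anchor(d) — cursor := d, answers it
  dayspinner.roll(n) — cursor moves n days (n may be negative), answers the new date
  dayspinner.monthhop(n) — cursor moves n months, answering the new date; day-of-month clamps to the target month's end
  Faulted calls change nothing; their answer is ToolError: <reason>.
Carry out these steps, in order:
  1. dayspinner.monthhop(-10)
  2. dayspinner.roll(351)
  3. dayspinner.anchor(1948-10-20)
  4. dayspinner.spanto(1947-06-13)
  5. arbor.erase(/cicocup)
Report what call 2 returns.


Answer: 1977-01-31

Derivation:
→ dayspinner.monthhop(n→-10)
← 1976-02-15
→ dayspinner.roll(n→351)
← 1977-01-31
→ dayspinner.anchor(d→1948-10-20)
← 1948-10-20
→ dayspinner.spanto(d→1947-06-13)
← -495
→ arbor.erase(p→/cicocup)
← ok


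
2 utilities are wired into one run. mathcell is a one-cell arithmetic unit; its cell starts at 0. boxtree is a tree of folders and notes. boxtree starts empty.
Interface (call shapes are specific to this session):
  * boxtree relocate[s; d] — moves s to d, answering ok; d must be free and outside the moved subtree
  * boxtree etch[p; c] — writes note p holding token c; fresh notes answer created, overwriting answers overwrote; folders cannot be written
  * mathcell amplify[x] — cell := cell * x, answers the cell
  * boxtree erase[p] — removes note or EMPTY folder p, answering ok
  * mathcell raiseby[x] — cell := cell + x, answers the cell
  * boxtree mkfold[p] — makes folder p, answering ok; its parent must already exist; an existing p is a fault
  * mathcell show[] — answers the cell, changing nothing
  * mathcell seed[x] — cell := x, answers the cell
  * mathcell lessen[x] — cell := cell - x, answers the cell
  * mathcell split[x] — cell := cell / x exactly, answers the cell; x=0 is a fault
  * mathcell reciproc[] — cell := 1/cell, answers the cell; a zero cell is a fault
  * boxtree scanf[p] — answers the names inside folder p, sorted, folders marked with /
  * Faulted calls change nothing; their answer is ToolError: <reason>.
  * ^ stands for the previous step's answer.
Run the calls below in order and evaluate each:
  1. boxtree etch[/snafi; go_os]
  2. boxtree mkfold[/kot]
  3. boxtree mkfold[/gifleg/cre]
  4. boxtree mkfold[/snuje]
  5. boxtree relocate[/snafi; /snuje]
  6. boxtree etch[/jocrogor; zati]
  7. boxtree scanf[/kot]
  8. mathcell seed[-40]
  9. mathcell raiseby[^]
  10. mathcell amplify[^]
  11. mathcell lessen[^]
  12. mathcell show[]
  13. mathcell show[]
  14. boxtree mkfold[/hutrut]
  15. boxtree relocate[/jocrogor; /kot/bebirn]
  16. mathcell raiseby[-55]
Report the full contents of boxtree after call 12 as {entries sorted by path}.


% 1. boxtree etch(/snafi, go_os) ~> created
% 2. boxtree mkfold(/kot) ~> ok
% 3. boxtree mkfold(/gifleg/cre) ~> ToolError: no parent
% 4. boxtree mkfold(/snuje) ~> ok
% 5. boxtree relocate(/snafi, /snuje) ~> ToolError: exists
% 6. boxtree etch(/jocrogor, zati) ~> created
% 7. boxtree scanf(/kot) ~> []
% 8. mathcell seed(-40) ~> -40
% 9. mathcell raiseby(^) ~> -80
% 10. mathcell amplify(^) ~> 6400
% 11. mathcell lessen(^) ~> 0
% 12. mathcell show() ~> 0
% 13. mathcell show() ~> 0
% 14. boxtree mkfold(/hutrut) ~> ok
% 15. boxtree relocate(/jocrogor, /kot/bebirn) ~> ok
% 16. mathcell raiseby(-55) ~> -55

Answer: {jocrogor=zati, kot/, snafi=go_os, snuje/}


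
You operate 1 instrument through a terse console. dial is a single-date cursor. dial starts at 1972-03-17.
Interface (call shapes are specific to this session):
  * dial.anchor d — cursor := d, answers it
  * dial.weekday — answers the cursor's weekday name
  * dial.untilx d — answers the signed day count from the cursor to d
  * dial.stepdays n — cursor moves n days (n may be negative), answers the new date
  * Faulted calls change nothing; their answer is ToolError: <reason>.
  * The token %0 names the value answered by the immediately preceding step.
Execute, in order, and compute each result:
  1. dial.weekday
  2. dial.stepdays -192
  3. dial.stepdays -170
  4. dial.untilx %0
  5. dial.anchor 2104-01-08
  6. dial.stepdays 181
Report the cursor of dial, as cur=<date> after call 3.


I call dial.weekday, → Friday.
I try dial.stepdays using n=-192, and get 1971-09-07.
Calling dial.stepdays using n=-170, and get 1971-03-21.
Using dial.untilx using d=%0, and observe 0.
Then dial.anchor using d=2104-01-08, and see 2104-01-08.
Using dial.stepdays using n=181, → 2104-07-07.

Answer: cur=1971-03-21


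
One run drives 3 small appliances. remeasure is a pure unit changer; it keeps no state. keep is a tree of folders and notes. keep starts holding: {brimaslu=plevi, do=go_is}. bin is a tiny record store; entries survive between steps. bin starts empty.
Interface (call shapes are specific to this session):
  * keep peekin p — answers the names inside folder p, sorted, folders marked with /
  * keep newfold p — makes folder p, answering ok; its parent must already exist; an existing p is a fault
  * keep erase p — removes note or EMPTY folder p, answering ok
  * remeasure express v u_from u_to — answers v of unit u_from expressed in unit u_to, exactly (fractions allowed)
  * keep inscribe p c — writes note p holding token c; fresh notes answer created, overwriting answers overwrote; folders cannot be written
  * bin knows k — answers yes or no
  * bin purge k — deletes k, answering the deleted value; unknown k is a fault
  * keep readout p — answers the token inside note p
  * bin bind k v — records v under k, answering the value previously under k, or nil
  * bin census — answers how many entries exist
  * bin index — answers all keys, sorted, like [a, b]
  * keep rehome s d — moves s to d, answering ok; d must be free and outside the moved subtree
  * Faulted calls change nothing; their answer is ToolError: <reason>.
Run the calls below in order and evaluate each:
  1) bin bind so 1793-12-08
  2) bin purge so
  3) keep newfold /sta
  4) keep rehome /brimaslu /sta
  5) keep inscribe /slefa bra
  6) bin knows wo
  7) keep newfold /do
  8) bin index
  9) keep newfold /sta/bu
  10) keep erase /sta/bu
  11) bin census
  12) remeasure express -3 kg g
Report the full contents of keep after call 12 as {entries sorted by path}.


CALL bin bind[k→so; v→1793-12-08]
RET  nil
CALL bin purge[k→so]
RET  1793-12-08
CALL keep newfold[p→/sta]
RET  ok
CALL keep rehome[s→/brimaslu; d→/sta]
RET  ToolError: exists
CALL keep inscribe[p→/slefa; c→bra]
RET  created
CALL bin knows[k→wo]
RET  no
CALL keep newfold[p→/do]
RET  ToolError: exists
CALL bin index[]
RET  []
CALL keep newfold[p→/sta/bu]
RET  ok
CALL keep erase[p→/sta/bu]
RET  ok
CALL bin census[]
RET  0
CALL remeasure express[v→-3; u_from→kg; u_to→g]
RET  -3000

Answer: {brimaslu=plevi, do=go_is, slefa=bra, sta/}


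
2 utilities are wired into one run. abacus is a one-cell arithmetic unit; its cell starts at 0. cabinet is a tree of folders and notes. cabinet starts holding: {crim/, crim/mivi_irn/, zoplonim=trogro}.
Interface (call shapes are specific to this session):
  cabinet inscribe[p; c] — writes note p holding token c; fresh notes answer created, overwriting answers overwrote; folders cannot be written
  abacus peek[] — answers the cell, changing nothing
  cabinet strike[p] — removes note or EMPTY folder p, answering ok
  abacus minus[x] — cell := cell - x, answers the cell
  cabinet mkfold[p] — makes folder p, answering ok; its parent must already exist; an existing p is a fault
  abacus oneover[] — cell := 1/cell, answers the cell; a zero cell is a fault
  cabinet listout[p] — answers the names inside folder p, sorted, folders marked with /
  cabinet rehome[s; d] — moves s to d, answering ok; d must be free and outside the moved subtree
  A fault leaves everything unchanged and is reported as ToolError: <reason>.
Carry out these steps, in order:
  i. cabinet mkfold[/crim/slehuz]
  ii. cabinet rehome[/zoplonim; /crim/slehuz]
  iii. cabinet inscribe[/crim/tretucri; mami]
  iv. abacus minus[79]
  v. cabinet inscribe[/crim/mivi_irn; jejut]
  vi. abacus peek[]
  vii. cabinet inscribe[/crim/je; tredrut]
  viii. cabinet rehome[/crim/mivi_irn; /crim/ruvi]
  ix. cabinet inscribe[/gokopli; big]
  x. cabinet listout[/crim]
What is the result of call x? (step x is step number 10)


~$ cabinet mkfold /crim/slehuz
= ok
~$ cabinet rehome /zoplonim /crim/slehuz
= ToolError: exists
~$ cabinet inscribe /crim/tretucri mami
= created
~$ abacus minus 79
= -79
~$ cabinet inscribe /crim/mivi_irn jejut
= ToolError: is a directory
~$ abacus peek
= -79
~$ cabinet inscribe /crim/je tredrut
= created
~$ cabinet rehome /crim/mivi_irn /crim/ruvi
= ok
~$ cabinet inscribe /gokopli big
= created
~$ cabinet listout /crim
= [je, ruvi/, slehuz/, tretucri]

Answer: [je, ruvi/, slehuz/, tretucri]


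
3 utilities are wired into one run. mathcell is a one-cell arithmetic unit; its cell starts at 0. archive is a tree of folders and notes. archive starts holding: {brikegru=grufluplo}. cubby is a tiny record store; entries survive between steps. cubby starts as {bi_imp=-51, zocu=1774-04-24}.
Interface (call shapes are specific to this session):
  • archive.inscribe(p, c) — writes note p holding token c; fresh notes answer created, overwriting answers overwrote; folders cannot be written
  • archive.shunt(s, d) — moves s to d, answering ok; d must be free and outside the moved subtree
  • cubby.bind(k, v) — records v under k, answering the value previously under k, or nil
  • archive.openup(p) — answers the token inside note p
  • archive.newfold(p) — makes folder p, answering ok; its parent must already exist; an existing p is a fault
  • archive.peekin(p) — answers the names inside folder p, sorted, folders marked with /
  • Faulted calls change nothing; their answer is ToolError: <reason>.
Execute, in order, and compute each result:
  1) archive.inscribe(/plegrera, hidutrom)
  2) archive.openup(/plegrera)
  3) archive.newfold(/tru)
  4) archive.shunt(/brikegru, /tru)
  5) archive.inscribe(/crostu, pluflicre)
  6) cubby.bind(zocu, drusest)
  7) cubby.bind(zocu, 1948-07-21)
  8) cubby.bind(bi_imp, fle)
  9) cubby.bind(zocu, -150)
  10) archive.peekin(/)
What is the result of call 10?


Answer: [brikegru, crostu, plegrera, tru/]

Derivation:
;; 1. inscribe(p=/plegrera, c=hidutrom) => created
;; 2. openup(p=/plegrera) => hidutrom
;; 3. newfold(p=/tru) => ok
;; 4. shunt(s=/brikegru, d=/tru) => ToolError: exists
;; 5. inscribe(p=/crostu, c=pluflicre) => created
;; 6. bind(k=zocu, v=drusest) => 1774-04-24
;; 7. bind(k=zocu, v=1948-07-21) => drusest
;; 8. bind(k=bi_imp, v=fle) => -51
;; 9. bind(k=zocu, v=-150) => 1948-07-21
;; 10. peekin(p=/) => [brikegru, crostu, plegrera, tru/]


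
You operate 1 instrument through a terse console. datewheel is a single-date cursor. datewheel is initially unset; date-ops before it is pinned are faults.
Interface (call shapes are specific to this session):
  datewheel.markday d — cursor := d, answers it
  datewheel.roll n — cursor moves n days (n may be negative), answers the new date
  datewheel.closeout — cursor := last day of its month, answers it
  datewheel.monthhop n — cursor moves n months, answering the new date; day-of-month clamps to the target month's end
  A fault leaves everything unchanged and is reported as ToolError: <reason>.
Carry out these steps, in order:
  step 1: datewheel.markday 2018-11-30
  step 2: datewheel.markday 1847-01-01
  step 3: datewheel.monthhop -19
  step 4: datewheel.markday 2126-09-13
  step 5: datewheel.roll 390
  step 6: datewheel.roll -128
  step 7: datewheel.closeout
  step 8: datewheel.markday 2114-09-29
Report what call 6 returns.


Answer: 2127-06-02

Derivation:
Using markday on d: 2018-11-30, — result: 2018-11-30.
Next I call markday on d: 1847-01-01, and observe 1847-01-01.
Then monthhop on n: -19, giving 1845-06-01.
Next I call markday on d: 2126-09-13, yielding 2126-09-13.
I try roll on n: 390: 2127-10-08.
Next I call roll on n: -128, and get 2127-06-02.
I invoke closeout, and observe 2127-06-30.
Using markday on d: 2114-09-29, which returns 2114-09-29.


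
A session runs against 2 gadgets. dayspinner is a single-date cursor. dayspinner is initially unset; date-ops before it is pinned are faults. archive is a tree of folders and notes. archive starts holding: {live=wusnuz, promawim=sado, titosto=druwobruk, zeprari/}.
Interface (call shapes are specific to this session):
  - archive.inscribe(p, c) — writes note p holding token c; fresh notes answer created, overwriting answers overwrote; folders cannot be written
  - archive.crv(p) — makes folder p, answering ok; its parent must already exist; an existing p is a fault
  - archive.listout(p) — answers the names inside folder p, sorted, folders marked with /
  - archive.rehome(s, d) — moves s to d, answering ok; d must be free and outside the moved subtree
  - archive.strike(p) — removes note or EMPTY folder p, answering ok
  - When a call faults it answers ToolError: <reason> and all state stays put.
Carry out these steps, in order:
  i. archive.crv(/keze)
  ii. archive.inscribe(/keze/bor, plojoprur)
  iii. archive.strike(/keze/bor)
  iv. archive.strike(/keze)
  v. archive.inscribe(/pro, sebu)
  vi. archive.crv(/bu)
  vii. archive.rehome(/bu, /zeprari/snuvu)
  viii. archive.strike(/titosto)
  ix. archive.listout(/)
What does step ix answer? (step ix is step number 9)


Answer: [live, pro, promawim, zeprari/]

Derivation:
I run archive.crv on p: /keze, — result: ok.
Invoking archive.inscribe on p: /keze/bor, c: plojoprur, which returns created.
I run archive.strike on p: /keze/bor, and see ok.
I use archive.strike on p: /keze: ok.
I use archive.inscribe on p: /pro, c: sebu, and see created.
Now I run archive.crv on p: /bu, which returns ok.
Now I run archive.rehome on s: /bu, d: /zeprari/snuvu, and get ok.
Using archive.strike on p: /titosto, → ok.
I use archive.listout on p: /, which returns [live, pro, promawim, zeprari/].


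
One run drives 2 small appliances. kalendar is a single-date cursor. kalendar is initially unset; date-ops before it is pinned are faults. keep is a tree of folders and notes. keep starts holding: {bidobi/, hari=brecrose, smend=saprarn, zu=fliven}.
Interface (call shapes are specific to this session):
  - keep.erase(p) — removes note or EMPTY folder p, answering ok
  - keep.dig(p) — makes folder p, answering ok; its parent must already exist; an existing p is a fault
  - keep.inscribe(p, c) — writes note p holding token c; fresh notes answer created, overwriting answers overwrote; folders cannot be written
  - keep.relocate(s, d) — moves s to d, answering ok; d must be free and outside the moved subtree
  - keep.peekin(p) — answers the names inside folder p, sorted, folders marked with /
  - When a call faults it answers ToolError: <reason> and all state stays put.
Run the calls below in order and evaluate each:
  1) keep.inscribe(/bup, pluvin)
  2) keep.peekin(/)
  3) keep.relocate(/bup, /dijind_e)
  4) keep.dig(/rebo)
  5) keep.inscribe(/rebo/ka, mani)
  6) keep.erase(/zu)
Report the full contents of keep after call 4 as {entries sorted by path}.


[in] keep.inscribe p→/bup c→pluvin
  created
[in] keep.peekin p→/
  [bidobi/, bup, hari, smend, zu]
[in] keep.relocate s→/bup d→/dijind_e
  ok
[in] keep.dig p→/rebo
  ok
[in] keep.inscribe p→/rebo/ka c→mani
  created
[in] keep.erase p→/zu
  ok

Answer: {bidobi/, dijind_e=pluvin, hari=brecrose, rebo/, smend=saprarn, zu=fliven}


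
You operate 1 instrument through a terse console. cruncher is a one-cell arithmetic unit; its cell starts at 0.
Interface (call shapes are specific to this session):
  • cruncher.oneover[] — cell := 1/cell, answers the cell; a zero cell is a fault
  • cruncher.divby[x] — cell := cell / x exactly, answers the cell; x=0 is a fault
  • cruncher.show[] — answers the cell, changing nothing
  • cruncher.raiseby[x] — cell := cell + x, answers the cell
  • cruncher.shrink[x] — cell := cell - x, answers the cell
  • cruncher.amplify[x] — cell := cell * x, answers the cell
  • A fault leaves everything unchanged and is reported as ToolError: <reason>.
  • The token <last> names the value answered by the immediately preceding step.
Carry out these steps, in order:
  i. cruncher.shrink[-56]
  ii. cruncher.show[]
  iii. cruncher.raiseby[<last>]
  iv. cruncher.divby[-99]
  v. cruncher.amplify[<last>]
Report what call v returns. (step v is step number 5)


Answer: 12544/9801

Derivation:
-> cruncher.shrink(x→-56)
<- 56
-> cruncher.show()
<- 56
-> cruncher.raiseby(x→<last>)
<- 112
-> cruncher.divby(x→-99)
<- -112/99
-> cruncher.amplify(x→<last>)
<- 12544/9801
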